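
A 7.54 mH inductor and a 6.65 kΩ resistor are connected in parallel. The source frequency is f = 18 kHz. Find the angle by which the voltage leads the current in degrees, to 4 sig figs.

82.69°

ω = 2πf = 113100 rad/s
X_L = ωL = 852.8 Ω
Parallel: admittances add. Y = 1/R + 1/(jωL)
Y = (0.0001504 − j0.001173) S
|Y| = 0.001182 S → |Z| = 1/|Y| = 845.8 Ω, ∠Z = −∠Y = 82.69°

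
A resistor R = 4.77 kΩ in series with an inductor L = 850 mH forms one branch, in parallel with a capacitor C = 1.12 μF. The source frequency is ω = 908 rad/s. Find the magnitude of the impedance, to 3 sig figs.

995 Ω

X_L = ωL = 772 Ω
X_C = 1/(ωC) = 983 Ω
Branch 1 (R+jX_L): Z₁ = 4770 + j772 Ω, |Z₁| = 4830 Ω
Branch 2 (−jX_C): Z₂ = −j983 Ω
Parallel: Z = Z₁Z₂/(Z₁+Z₂), |Z| = 995 Ω, ∠Z = -78.3°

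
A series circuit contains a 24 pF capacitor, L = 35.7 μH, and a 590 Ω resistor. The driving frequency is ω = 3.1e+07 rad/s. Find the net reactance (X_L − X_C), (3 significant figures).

-237 Ω

X_L = ωL = 1110 Ω
X_C = 1/(ωC) = 1340 Ω
X = 1110 − 1340 = -237 Ω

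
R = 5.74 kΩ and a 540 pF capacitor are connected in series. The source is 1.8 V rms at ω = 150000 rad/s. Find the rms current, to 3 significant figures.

X_C = 1/(ωC) = 12300 Ω
Z = 5740 − j12300 Ω
|Z| = √(5740² + 12300²) = 13600 Ω
I = V/|Z| = 1.8/13600 = 132 μA

132 μA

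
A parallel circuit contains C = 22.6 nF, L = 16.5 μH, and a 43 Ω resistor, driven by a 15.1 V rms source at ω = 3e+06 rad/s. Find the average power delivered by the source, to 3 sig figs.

X_L = ωL = 49.5 Ω
X_C = 1/(ωC) = 14.7 Ω
Parallel: admittances add. Y = 1/R + 1/(jωL) + jωC
Y = (0.0233 + j0.0476) S
|Y| = 0.0530 S → |Z| = 1/|Y| = 18.9 Ω, ∠Z = −∠Y = -64.0°
I = V/|Z| = 800 mA
P = VI cos φ = 15.1 × 0.800 × cos(-64.0°) = 5.30 W

5.30 W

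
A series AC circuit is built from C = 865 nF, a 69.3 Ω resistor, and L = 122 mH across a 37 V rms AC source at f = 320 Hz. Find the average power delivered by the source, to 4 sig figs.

835.9 mW

ω = 2πf = 2011 rad/s
X_L = ωL = 245.3 Ω
X_C = 1/(ωC) = 575.0 Ω
Net reactance X = X_L − X_C = -329.7 Ω
Z = 69.30 − j329.7 Ω
|Z| = √(69.30² + 329.7²) = 336.9 Ω
∠Z = arctan(-329.7/69.30) = -78.13°
I = V/|Z| = 109.8 mA
P = VI cos φ = 37 × 0.1098 × cos(-78.13°) = 835.9 mW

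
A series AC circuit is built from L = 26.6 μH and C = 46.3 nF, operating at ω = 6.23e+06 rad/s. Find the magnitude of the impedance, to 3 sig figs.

X_L = ωL = 166 Ω
X_C = 1/(ωC) = 3.47 Ω
Net reactance X = X_L − X_C = 162 Ω
Z = j162 Ω
|Z| = √(0² + 162²) = 162 Ω

162 Ω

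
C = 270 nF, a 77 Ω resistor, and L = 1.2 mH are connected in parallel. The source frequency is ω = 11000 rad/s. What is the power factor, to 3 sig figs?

0.176

X_L = ωL = 13.2 Ω
X_C = 1/(ωC) = 337 Ω
Parallel: admittances add. Y = 1/R + 1/(jωL) + jωC
Y = (0.0130 − j0.0728) S
|Y| = 0.0739 S → |Z| = 1/|Y| = 13.5 Ω, ∠Z = −∠Y = 79.9°
cos φ = cos(79.9°) = 0.176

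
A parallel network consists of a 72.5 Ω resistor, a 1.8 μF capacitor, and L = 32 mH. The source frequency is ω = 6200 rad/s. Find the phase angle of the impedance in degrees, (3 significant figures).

-23.9°

X_L = ωL = 198 Ω
X_C = 1/(ωC) = 89.6 Ω
Parallel: admittances add. Y = 1/R + 1/(jωL) + jωC
Y = (0.0138 + j0.00612) S
|Y| = 0.0151 S → |Z| = 1/|Y| = 66.3 Ω, ∠Z = −∠Y = -23.9°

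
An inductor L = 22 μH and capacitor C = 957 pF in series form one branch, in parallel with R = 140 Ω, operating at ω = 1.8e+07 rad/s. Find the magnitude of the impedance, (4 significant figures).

129.3 Ω

X_L = ωL = 396.0 Ω
X_C = 1/(ωC) = 58.05 Ω
Branch 1: Z₁ = R = 140.0 Ω
Branch 2 (series LC): Z₂ = j(X_L − X_C) = j337.9 Ω
Parallel: Z = Z₁Z₂/(Z₁+Z₂), |Z| = 129.3 Ω, ∠Z = 22.50°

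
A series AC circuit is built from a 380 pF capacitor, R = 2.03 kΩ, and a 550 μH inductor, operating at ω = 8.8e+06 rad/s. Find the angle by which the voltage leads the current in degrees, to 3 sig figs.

X_L = ωL = 4840 Ω
X_C = 1/(ωC) = 299 Ω
Net reactance X = X_L − X_C = 4540 Ω
Z = 2030 + j4540 Ω
|Z| = √(2030² + 4540²) = 4970 Ω
∠Z = arctan(4540/2030) = 65.9°

65.9°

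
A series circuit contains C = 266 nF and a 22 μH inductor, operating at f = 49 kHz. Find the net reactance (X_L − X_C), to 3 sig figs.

ω = 2πf = 307900 rad/s
X_L = ωL = 6.77 Ω
X_C = 1/(ωC) = 12.2 Ω
X = 6.77 − 12.2 = -5.44 Ω

-5.44 Ω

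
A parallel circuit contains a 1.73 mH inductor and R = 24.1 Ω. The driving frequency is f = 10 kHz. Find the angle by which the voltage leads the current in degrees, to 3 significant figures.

12.5°

ω = 2πf = 62830 rad/s
X_L = ωL = 109 Ω
Parallel: admittances add. Y = 1/R + 1/(jωL)
Y = (0.0415 − j0.00920) S
|Y| = 0.0425 S → |Z| = 1/|Y| = 23.5 Ω, ∠Z = −∠Y = 12.5°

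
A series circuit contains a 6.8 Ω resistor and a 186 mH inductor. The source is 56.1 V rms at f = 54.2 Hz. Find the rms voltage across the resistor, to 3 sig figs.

5.99 V

ω = 2πf = 340.5 rad/s
X_L = ωL = 63.3 Ω
Z = 6.80 + j63.3 Ω
|Z| = √(6.80² + 63.3²) = 63.7 Ω
I = V/|Z| = 881 mA
V_R = I·|Z_R| = 0.881 × 6.80 = 5.99 V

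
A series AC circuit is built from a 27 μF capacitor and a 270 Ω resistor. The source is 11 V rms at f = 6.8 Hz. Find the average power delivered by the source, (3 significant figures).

ω = 2πf = 42.73 rad/s
X_C = 1/(ωC) = 867 Ω
Z = 270 − j867 Ω
|Z| = √(270² + 867²) = 908 Ω
∠Z = arctan(-867/270) = -72.7°
I = V/|Z| = 12.1 mA
P = VI cos φ = 11 × 0.0121 × cos(-72.7°) = 39.6 mW

39.6 mW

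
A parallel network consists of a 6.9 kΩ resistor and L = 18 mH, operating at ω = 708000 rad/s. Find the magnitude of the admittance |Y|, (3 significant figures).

X_L = ωL = 12700 Ω
Parallel: admittances add. Y = 1/R + 1/(jωL)
Y = (0.000145 − j7.85e-05) S
|Y| = 0.000165 S → |Z| = 1/|Y| = 6070 Ω, ∠Z = −∠Y = 28.4°

165 μS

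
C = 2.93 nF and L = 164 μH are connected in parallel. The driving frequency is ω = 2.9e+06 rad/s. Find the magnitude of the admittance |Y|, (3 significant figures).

6.39 mS

X_L = ωL = 476 Ω
X_C = 1/(ωC) = 118 Ω
Parallel: admittances add. Y = 1/(jωL) + jωC
Y = (0 + j0.00639) S
|Y| = 0.00639 S → |Z| = 1/|Y| = 156 Ω, ∠Z = −∠Y = -90.0°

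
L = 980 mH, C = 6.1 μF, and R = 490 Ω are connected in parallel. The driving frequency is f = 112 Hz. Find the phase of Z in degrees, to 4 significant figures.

-54.32°

ω = 2πf = 703.7 rad/s
X_L = ωL = 689.6 Ω
X_C = 1/(ωC) = 233.0 Ω
Parallel: admittances add. Y = 1/R + 1/(jωL) + jωC
Y = (0.002041 + j0.002843) S
|Y| = 0.003499 S → |Z| = 1/|Y| = 285.8 Ω, ∠Z = −∠Y = -54.32°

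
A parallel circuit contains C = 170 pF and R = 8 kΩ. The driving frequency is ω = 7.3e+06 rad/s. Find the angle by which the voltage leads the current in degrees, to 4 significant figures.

X_C = 1/(ωC) = 805.8 Ω
Parallel: admittances add. Y = 1/R + jωC
Y = (0.0001250 + j0.001241) S
|Y| = 0.001247 S → |Z| = 1/|Y| = 801.7 Ω, ∠Z = −∠Y = -84.25°

-84.25°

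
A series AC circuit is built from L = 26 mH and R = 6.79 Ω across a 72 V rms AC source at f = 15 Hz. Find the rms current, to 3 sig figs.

9.97 A

ω = 2πf = 94.25 rad/s
X_L = ωL = 2.45 Ω
Z = 6.79 + j2.45 Ω
|Z| = √(6.79² + 2.45²) = 7.22 Ω
I = V/|Z| = 72/7.22 = 9.97 A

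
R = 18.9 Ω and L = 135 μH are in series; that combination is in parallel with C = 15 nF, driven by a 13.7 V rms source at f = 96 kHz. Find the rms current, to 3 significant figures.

51.4 mA

ω = 2πf = 603200 rad/s
X_L = ωL = 81.4 Ω
X_C = 1/(ωC) = 111 Ω
Branch 1 (R+jX_L): Z₁ = 18.9 + j81.4 Ω, |Z₁| = 83.6 Ω
Branch 2 (−jX_C): Z₂ = −j111 Ω
Parallel: Z = Z₁Z₂/(Z₁+Z₂), |Z| = 266 Ω, ∠Z = 43.9°
I = V/|Z| = 13.7/266 = 51.4 mA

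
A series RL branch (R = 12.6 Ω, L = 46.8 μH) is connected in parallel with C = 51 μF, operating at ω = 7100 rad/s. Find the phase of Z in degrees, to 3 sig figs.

X_L = ωL = 0.332 Ω
X_C = 1/(ωC) = 2.76 Ω
Branch 1 (R+jX_L): Z₁ = 12.6 + j0.332 Ω, |Z₁| = 12.6 Ω
Branch 2 (−jX_C): Z₂ = −j2.76 Ω
Parallel: Z = Z₁Z₂/(Z₁+Z₂), |Z| = 2.71 Ω, ∠Z = -77.6°

-77.6°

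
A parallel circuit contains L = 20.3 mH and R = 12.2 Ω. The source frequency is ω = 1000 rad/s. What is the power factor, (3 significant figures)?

X_L = ωL = 20.3 Ω
Parallel: admittances add. Y = 1/R + 1/(jωL)
Y = (0.0820 − j0.0493) S
|Y| = 0.0956 S → |Z| = 1/|Y| = 10.5 Ω, ∠Z = −∠Y = 31.0°
cos φ = cos(31.0°) = 0.857

0.857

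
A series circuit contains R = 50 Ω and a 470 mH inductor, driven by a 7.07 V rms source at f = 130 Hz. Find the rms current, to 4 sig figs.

18.26 mA

ω = 2πf = 816.8 rad/s
X_L = ωL = 383.9 Ω
Z = 50.00 + j383.9 Ω
|Z| = √(50.00² + 383.9²) = 387.1 Ω
I = V/|Z| = 7.07/387.1 = 18.26 mA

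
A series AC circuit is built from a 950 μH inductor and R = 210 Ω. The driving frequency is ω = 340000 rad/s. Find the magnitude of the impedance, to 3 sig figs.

X_L = ωL = 323 Ω
Z = 210 + j323 Ω
|Z| = √(210² + 323²) = 385 Ω

385 Ω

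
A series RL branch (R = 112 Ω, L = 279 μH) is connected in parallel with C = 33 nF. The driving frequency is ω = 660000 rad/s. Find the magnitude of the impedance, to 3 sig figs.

55.6 Ω

X_L = ωL = 184 Ω
X_C = 1/(ωC) = 45.9 Ω
Branch 1 (R+jX_L): Z₁ = 112 + j184 Ω, |Z₁| = 216 Ω
Branch 2 (−jX_C): Z₂ = −j45.9 Ω
Parallel: Z = Z₁Z₂/(Z₁+Z₂), |Z| = 55.6 Ω, ∠Z = -82.3°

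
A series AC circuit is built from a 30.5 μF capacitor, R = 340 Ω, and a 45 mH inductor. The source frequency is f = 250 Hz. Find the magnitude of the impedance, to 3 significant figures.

344 Ω

ω = 2πf = 1571 rad/s
X_L = ωL = 70.7 Ω
X_C = 1/(ωC) = 20.9 Ω
Net reactance X = X_L − X_C = 49.8 Ω
Z = 340 + j49.8 Ω
|Z| = √(340² + 49.8²) = 344 Ω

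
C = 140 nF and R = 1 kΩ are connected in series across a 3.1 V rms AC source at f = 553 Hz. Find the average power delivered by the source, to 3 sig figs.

1.84 mW

ω = 2πf = 3475 rad/s
X_C = 1/(ωC) = 2060 Ω
Z = 1000 − j2060 Ω
|Z| = √(1000² + 2060²) = 2290 Ω
∠Z = arctan(-2060/1000) = -64.1°
I = V/|Z| = 1.36 mA
P = VI cos φ = 3.1 × 0.00136 × cos(-64.1°) = 1.84 mW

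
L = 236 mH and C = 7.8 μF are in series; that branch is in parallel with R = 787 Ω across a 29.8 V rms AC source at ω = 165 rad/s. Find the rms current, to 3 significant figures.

55.4 mA

X_L = ωL = 38.9 Ω
X_C = 1/(ωC) = 777 Ω
Branch 1: Z₁ = R = 787 Ω
Branch 2 (series LC): Z₂ = j(X_L − X_C) = −j738 Ω
Parallel: Z = Z₁Z₂/(Z₁+Z₂), |Z| = 538 Ω, ∠Z = -46.8°
I = V/|Z| = 29.8/538 = 55.4 mA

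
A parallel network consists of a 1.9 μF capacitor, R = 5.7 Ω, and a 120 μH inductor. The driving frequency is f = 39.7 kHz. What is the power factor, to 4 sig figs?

0.3700

ω = 2πf = 249400 rad/s
X_L = ωL = 29.93 Ω
X_C = 1/(ωC) = 2.110 Ω
Parallel: admittances add. Y = 1/R + 1/(jωL) + jωC
Y = (0.1754 + j0.4405) S
|Y| = 0.4742 S → |Z| = 1/|Y| = 2.109 Ω, ∠Z = −∠Y = -68.29°
cos φ = cos(-68.29°) = 0.3700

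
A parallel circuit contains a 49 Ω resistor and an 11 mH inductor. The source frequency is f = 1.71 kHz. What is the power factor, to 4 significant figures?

ω = 2πf = 10740 rad/s
X_L = ωL = 118.2 Ω
Parallel: admittances add. Y = 1/R + 1/(jωL)
Y = (0.02041 − j0.008461) S
|Y| = 0.02209 S → |Z| = 1/|Y| = 45.26 Ω, ∠Z = −∠Y = 22.52°
cos φ = cos(22.52°) = 0.9238

0.9238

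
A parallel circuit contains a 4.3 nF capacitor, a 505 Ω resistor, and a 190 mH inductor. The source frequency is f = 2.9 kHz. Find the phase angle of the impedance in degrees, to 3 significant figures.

6.07°

ω = 2πf = 18220 rad/s
X_L = ωL = 3460 Ω
X_C = 1/(ωC) = 12800 Ω
Parallel: admittances add. Y = 1/R + 1/(jωL) + jωC
Y = (0.00198 − j0.000210) S
|Y| = 0.00199 S → |Z| = 1/|Y| = 502 Ω, ∠Z = −∠Y = 6.07°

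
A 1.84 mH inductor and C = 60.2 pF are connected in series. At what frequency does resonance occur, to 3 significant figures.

478 kHz

ω₀ = 1/√(LC) = 1/√(0.00184 × 6.02e-11) = 3.005e+06 rad/s
f₀ = ω₀/(2π) = 478 kHz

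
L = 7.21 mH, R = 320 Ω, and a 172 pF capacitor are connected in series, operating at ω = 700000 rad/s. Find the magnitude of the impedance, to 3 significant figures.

X_L = ωL = 5050 Ω
X_C = 1/(ωC) = 8310 Ω
Net reactance X = X_L − X_C = -3260 Ω
Z = 320 − j3260 Ω
|Z| = √(320² + 3260²) = 3270 Ω

3270 Ω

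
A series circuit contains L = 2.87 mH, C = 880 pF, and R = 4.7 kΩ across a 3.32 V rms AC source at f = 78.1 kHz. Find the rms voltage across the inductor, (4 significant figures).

0.9768 V

ω = 2πf = 490700 rad/s
X_L = ωL = 1408 Ω
X_C = 1/(ωC) = 2316 Ω
Net reactance X = X_L − X_C = -907.4 Ω
Z = 4700 − j907.4 Ω
|Z| = √(4700² + 907.4²) = 4787 Ω
I = V/|Z| = 693.6 μA
V_L = I·|Z_L| = 0.0006936 × 1408 = 0.9768 V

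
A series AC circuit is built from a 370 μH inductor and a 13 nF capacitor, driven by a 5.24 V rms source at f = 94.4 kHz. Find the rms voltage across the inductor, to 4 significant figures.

12.81 V

ω = 2πf = 593100 rad/s
X_L = ωL = 219.5 Ω
X_C = 1/(ωC) = 129.7 Ω
Net reactance X = X_L − X_C = 89.77 Ω
Z = j89.77 Ω
|Z| = √(0² + 89.77²) = 89.77 Ω
I = V/|Z| = 58.37 mA
V_L = I·|Z_L| = 0.05837 × 219.5 = 12.81 V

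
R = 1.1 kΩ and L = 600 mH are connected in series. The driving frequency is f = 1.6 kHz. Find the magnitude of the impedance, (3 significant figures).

6130 Ω

ω = 2πf = 10050 rad/s
X_L = ωL = 6030 Ω
Z = 1100 + j6030 Ω
|Z| = √(1100² + 6030²) = 6130 Ω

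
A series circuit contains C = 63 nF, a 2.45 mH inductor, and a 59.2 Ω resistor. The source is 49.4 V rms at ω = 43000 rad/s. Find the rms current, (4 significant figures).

182.7 mA

X_L = ωL = 105.3 Ω
X_C = 1/(ωC) = 369.1 Ω
Net reactance X = X_L − X_C = -263.8 Ω
Z = 59.20 − j263.8 Ω
|Z| = √(59.20² + 263.8²) = 270.4 Ω
I = V/|Z| = 49.4/270.4 = 182.7 mA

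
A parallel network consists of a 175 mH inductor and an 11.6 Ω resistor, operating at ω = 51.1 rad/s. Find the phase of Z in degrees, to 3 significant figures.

52.4°

X_L = ωL = 8.94 Ω
Parallel: admittances add. Y = 1/R + 1/(jωL)
Y = (0.0862 − j0.112) S
|Y| = 0.141 S → |Z| = 1/|Y| = 7.08 Ω, ∠Z = −∠Y = 52.4°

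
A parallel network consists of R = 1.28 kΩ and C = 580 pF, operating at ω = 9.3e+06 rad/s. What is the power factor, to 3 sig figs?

X_C = 1/(ωC) = 185 Ω
Parallel: admittances add. Y = 1/R + jωC
Y = (0.000781 + j0.00539) S
|Y| = 0.00545 S → |Z| = 1/|Y| = 183 Ω, ∠Z = −∠Y = -81.8°
cos φ = cos(-81.8°) = 0.143

0.143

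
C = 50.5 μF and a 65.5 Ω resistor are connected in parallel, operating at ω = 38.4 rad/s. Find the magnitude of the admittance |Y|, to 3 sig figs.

15.4 mS

X_C = 1/(ωC) = 516 Ω
Parallel: admittances add. Y = 1/R + jωC
Y = (0.0153 + j0.00194) S
|Y| = 0.0154 S → |Z| = 1/|Y| = 65.0 Ω, ∠Z = −∠Y = -7.24°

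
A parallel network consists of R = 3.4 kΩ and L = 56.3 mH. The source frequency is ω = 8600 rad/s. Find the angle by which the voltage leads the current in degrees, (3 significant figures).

X_L = ωL = 484 Ω
Parallel: admittances add. Y = 1/R + 1/(jωL)
Y = (0.000294 − j0.00207) S
|Y| = 0.00209 S → |Z| = 1/|Y| = 479 Ω, ∠Z = −∠Y = 81.9°

81.9°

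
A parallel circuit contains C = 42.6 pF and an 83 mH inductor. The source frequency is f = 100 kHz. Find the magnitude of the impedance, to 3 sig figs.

ω = 2πf = 628300 rad/s
X_L = ωL = 52200 Ω
X_C = 1/(ωC) = 37400 Ω
Parallel: admittances add. Y = 1/(jωL) + jωC
Y = (0 + j7.59e-06) S
|Y| = 7.59e-06 S → |Z| = 1/|Y| = 132000 Ω, ∠Z = −∠Y = -90.0°

132000 Ω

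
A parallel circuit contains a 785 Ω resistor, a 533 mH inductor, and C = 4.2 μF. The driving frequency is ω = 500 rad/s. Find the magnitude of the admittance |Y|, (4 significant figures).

2.086 mS

X_L = ωL = 266.5 Ω
X_C = 1/(ωC) = 476.2 Ω
Parallel: admittances add. Y = 1/R + 1/(jωL) + jωC
Y = (0.001274 − j0.001652) S
|Y| = 0.002086 S → |Z| = 1/|Y| = 479.3 Ω, ∠Z = −∠Y = 52.37°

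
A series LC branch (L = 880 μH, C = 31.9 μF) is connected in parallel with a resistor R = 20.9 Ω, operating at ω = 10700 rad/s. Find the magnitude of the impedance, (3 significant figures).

6.19 Ω

X_L = ωL = 9.42 Ω
X_C = 1/(ωC) = 2.93 Ω
Branch 1: Z₁ = R = 20.9 Ω
Branch 2 (series LC): Z₂ = j(X_L − X_C) = j6.49 Ω
Parallel: Z = Z₁Z₂/(Z₁+Z₂), |Z| = 6.19 Ω, ∠Z = 72.8°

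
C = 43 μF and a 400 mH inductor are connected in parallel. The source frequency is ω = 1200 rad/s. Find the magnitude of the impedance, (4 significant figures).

20.20 Ω

X_L = ωL = 480.0 Ω
X_C = 1/(ωC) = 19.38 Ω
Parallel: admittances add. Y = 1/(jωL) + jωC
Y = (0 + j0.04952) S
|Y| = 0.04952 S → |Z| = 1/|Y| = 20.20 Ω, ∠Z = −∠Y = -90.00°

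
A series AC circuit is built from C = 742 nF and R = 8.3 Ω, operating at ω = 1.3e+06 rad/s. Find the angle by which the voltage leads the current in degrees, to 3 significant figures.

X_C = 1/(ωC) = 1.04 Ω
Z = 8.30 − j1.04 Ω
|Z| = √(8.30² + 1.04²) = 8.36 Ω
∠Z = arctan(-1.04/8.30) = -7.12°

-7.12°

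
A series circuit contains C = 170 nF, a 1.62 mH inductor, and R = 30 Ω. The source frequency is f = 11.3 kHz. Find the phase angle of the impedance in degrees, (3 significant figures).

ω = 2πf = 71000 rad/s
X_L = ωL = 115 Ω
X_C = 1/(ωC) = 82.9 Ω
Net reactance X = X_L − X_C = 32.2 Ω
Z = 30.0 + j32.2 Ω
|Z| = √(30.0² + 32.2²) = 44.0 Ω
∠Z = arctan(32.2/30.0) = 47.0°

47.0°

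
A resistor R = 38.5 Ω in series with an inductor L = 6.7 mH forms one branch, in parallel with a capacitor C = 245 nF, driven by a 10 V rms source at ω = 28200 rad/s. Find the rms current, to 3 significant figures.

21.0 mA

X_L = ωL = 189 Ω
X_C = 1/(ωC) = 145 Ω
Branch 1 (R+jX_L): Z₁ = 38.5 + j189 Ω, |Z₁| = 193 Ω
Branch 2 (−jX_C): Z₂ = −j145 Ω
Parallel: Z = Z₁Z₂/(Z₁+Z₂), |Z| = 476 Ω, ∠Z = -60.5°
I = V/|Z| = 10/476 = 21.0 mA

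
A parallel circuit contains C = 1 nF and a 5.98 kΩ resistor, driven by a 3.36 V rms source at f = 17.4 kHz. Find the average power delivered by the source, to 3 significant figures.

ω = 2πf = 109300 rad/s
X_C = 1/(ωC) = 9150 Ω
Parallel: admittances add. Y = 1/R + jωC
Y = (0.000167 + j0.000109) S
|Y| = 0.000200 S → |Z| = 1/|Y| = 5010 Ω, ∠Z = −∠Y = -33.2°
I = V/|Z| = 671 μA
P = VI cos φ = 3.36 × 0.000671 × cos(-33.2°) = 1.89 mW

1.89 mW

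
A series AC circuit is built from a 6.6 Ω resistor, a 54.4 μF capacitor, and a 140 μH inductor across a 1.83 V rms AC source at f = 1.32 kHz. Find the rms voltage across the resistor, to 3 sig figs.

ω = 2πf = 8294 rad/s
X_L = ωL = 1.16 Ω
X_C = 1/(ωC) = 2.22 Ω
Net reactance X = X_L − X_C = -1.06 Ω
Z = 6.60 − j1.06 Ω
|Z| = √(6.60² + 1.06²) = 6.68 Ω
I = V/|Z| = 274 mA
V_R = I·|Z_R| = 0.274 × 6.60 = 1.81 V

1.81 V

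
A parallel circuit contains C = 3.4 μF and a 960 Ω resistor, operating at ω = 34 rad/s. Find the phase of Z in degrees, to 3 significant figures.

-6.33°

X_C = 1/(ωC) = 8650 Ω
Parallel: admittances add. Y = 1/R + jωC
Y = (0.00104 + j0.000116) S
|Y| = 0.00105 S → |Z| = 1/|Y| = 954 Ω, ∠Z = −∠Y = -6.33°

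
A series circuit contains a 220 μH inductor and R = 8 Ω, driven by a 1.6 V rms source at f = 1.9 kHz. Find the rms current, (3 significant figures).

ω = 2πf = 11940 rad/s
X_L = ωL = 2.63 Ω
Z = 8.00 + j2.63 Ω
|Z| = √(8.00² + 2.63²) = 8.42 Ω
I = V/|Z| = 1.6/8.42 = 190 mA

190 mA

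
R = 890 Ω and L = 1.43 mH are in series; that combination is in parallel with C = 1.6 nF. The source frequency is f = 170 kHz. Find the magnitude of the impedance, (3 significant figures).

798 Ω

ω = 2πf = 1.068e+06 rad/s
X_L = ωL = 1530 Ω
X_C = 1/(ωC) = 585 Ω
Branch 1 (R+jX_L): Z₁ = 890 + j1530 Ω, |Z₁| = 1770 Ω
Branch 2 (−jX_C): Z₂ = −j585 Ω
Parallel: Z = Z₁Z₂/(Z₁+Z₂), |Z| = 798 Ω, ∠Z = -76.9°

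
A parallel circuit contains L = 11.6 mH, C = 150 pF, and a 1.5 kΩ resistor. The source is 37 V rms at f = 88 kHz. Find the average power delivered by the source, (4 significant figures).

912.7 mW

ω = 2πf = 552900 rad/s
X_L = ωL = 6414 Ω
X_C = 1/(ωC) = 12060 Ω
Parallel: admittances add. Y = 1/R + 1/(jωL) + jωC
Y = (0.0006667 − j7.297e-05) S
|Y| = 0.0006706 S → |Z| = 1/|Y| = 1491 Ω, ∠Z = −∠Y = 6.247°
I = V/|Z| = 24.81 mA
P = VI cos φ = 37 × 0.02481 × cos(6.247°) = 912.7 mW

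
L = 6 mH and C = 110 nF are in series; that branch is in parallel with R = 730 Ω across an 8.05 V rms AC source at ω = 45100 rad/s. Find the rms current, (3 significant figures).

117 mA

X_L = ωL = 271 Ω
X_C = 1/(ωC) = 202 Ω
Branch 1: Z₁ = R = 730 Ω
Branch 2 (series LC): Z₂ = j(X_L − X_C) = j69.0 Ω
Parallel: Z = Z₁Z₂/(Z₁+Z₂), |Z| = 68.7 Ω, ∠Z = 84.6°
I = V/|Z| = 8.05/68.7 = 117 mA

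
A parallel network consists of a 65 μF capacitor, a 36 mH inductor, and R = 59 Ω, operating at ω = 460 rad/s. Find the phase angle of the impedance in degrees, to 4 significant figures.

X_L = ωL = 16.56 Ω
X_C = 1/(ωC) = 33.44 Ω
Parallel: admittances add. Y = 1/R + 1/(jωL) + jωC
Y = (0.01695 − j0.03049) S
|Y| = 0.03488 S → |Z| = 1/|Y| = 28.67 Ω, ∠Z = −∠Y = 60.93°

60.93°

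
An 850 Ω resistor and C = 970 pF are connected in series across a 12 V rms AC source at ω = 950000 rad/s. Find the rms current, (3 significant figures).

8.71 mA

X_C = 1/(ωC) = 1090 Ω
Z = 850 − j1090 Ω
|Z| = √(850² + 1090²) = 1380 Ω
I = V/|Z| = 12/1380 = 8.71 mA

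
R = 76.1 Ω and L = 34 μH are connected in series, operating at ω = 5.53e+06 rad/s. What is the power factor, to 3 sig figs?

0.375

X_L = ωL = 188 Ω
Z = 76.1 + j188 Ω
|Z| = √(76.1² + 188²) = 203 Ω
∠Z = arctan(188/76.1) = 68.0°
cos φ = cos(68.0°) = 0.375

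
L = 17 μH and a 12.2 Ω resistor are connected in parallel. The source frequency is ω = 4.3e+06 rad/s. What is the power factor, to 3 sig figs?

0.986

X_L = ωL = 73.1 Ω
Parallel: admittances add. Y = 1/R + 1/(jωL)
Y = (0.0820 − j0.0137) S
|Y| = 0.0831 S → |Z| = 1/|Y| = 12.0 Ω, ∠Z = −∠Y = 9.48°
cos φ = cos(9.48°) = 0.986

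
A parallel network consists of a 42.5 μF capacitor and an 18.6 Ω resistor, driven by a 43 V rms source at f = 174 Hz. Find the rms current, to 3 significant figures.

3.06 A

ω = 2πf = 1093 rad/s
X_C = 1/(ωC) = 21.5 Ω
Parallel: admittances add. Y = 1/R + jωC
Y = (0.0538 + j0.0465) S
|Y| = 0.0711 S → |Z| = 1/|Y| = 14.1 Ω, ∠Z = −∠Y = -40.8°
I = V/|Z| = 43/14.1 = 3.06 A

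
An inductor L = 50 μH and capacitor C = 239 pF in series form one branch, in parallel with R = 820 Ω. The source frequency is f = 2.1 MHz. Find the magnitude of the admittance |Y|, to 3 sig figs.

ω = 2πf = 1.319e+07 rad/s
X_L = ωL = 660 Ω
X_C = 1/(ωC) = 317 Ω
Branch 1: Z₁ = R = 820 Ω
Branch 2 (series LC): Z₂ = j(X_L − X_C) = j343 Ω
Parallel: Z = Z₁Z₂/(Z₁+Z₂), |Z| = 316 Ω, ∠Z = 67.3°
|Y| = 1/|Z| = 3.16 mS

3.16 mS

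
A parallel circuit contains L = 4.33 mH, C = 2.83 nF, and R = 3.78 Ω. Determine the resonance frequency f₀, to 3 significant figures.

ω₀ = 1/√(LC) = 1/√(0.00433 × 2.83e-09) = 285700 rad/s
f₀ = ω₀/(2π) = 45.5 kHz

45.5 kHz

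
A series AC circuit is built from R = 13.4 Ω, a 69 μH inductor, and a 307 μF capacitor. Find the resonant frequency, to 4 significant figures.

1.094 kHz

ω₀ = 1/√(LC) = 1/√(6.9e-05 × 0.000307) = 6871 rad/s
f₀ = ω₀/(2π) = 1.094 kHz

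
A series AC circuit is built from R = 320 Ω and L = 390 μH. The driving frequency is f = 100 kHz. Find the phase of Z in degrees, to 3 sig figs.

ω = 2πf = 628300 rad/s
X_L = ωL = 245 Ω
Z = 320 + j245 Ω
|Z| = √(320² + 245²) = 403 Ω
∠Z = arctan(245/320) = 37.4°

37.4°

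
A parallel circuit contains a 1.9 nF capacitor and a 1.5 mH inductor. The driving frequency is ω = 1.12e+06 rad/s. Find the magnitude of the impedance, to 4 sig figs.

X_L = ωL = 1680 Ω
X_C = 1/(ωC) = 469.9 Ω
Parallel: admittances add. Y = 1/(jωL) + jωC
Y = (0 + j0.001533) S
|Y| = 0.001533 S → |Z| = 1/|Y| = 652.4 Ω, ∠Z = −∠Y = -90.00°

652.4 Ω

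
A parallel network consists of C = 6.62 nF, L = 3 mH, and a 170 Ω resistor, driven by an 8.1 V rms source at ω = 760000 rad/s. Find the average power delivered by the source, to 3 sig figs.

386 mW

X_L = ωL = 2280 Ω
X_C = 1/(ωC) = 199 Ω
Parallel: admittances add. Y = 1/R + 1/(jωL) + jωC
Y = (0.00588 + j0.00459) S
|Y| = 0.00746 S → |Z| = 1/|Y| = 134 Ω, ∠Z = −∠Y = -38.0°
I = V/|Z| = 60.4 mA
P = VI cos φ = 8.1 × 0.0604 × cos(-38.0°) = 386 mW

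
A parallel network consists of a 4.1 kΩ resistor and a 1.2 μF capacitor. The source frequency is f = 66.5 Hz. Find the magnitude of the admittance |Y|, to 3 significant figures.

ω = 2πf = 417.8 rad/s
X_C = 1/(ωC) = 1990 Ω
Parallel: admittances add. Y = 1/R + jωC
Y = (0.000244 + j0.000501) S
|Y| = 0.000558 S → |Z| = 1/|Y| = 1790 Ω, ∠Z = −∠Y = -64.1°

558 μS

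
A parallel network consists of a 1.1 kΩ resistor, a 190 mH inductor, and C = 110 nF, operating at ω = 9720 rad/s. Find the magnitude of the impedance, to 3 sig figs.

951 Ω

X_L = ωL = 1850 Ω
X_C = 1/(ωC) = 935 Ω
Parallel: admittances add. Y = 1/R + 1/(jωL) + jωC
Y = (0.000909 + j0.000528) S
|Y| = 0.00105 S → |Z| = 1/|Y| = 951 Ω, ∠Z = −∠Y = -30.1°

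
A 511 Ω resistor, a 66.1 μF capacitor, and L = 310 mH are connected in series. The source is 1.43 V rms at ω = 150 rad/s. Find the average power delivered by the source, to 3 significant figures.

X_L = ωL = 46.5 Ω
X_C = 1/(ωC) = 101 Ω
Net reactance X = X_L − X_C = -54.4 Ω
Z = 511 − j54.4 Ω
|Z| = √(511² + 54.4²) = 514 Ω
∠Z = arctan(-54.4/511) = -6.07°
I = V/|Z| = 2.78 mA
P = VI cos φ = 1.43 × 0.00278 × cos(-6.07°) = 3.96 mW

3.96 mW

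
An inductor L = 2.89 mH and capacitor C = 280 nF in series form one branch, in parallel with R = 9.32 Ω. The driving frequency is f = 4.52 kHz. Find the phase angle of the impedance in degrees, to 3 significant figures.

-12.0°

ω = 2πf = 28400 rad/s
X_L = ωL = 82.1 Ω
X_C = 1/(ωC) = 126 Ω
Branch 1: Z₁ = R = 9.32 Ω
Branch 2 (series LC): Z₂ = j(X_L − X_C) = −j43.7 Ω
Parallel: Z = Z₁Z₂/(Z₁+Z₂), |Z| = 9.11 Ω, ∠Z = -12.0°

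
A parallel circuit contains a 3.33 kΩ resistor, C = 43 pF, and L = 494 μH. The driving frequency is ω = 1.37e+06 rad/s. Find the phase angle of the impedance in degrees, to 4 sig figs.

78.05°

X_L = ωL = 676.8 Ω
X_C = 1/(ωC) = 16980 Ω
Parallel: admittances add. Y = 1/R + 1/(jωL) + jωC
Y = (0.0003003 − j0.001419) S
|Y| = 0.001450 S → |Z| = 1/|Y| = 689.6 Ω, ∠Z = −∠Y = 78.05°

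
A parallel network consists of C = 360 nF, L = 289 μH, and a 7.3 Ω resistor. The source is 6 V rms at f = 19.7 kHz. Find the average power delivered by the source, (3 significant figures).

4.93 W

ω = 2πf = 123800 rad/s
X_L = ωL = 35.8 Ω
X_C = 1/(ωC) = 22.4 Ω
Parallel: admittances add. Y = 1/R + 1/(jωL) + jωC
Y = (0.137 + j0.0166) S
|Y| = 0.138 S → |Z| = 1/|Y| = 7.25 Ω, ∠Z = −∠Y = -6.91°
I = V/|Z| = 828 mA
P = VI cos φ = 6 × 0.828 × cos(-6.91°) = 4.93 W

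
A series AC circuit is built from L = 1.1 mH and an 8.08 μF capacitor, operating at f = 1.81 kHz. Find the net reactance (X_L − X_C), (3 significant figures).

ω = 2πf = 11370 rad/s
X_L = ωL = 12.5 Ω
X_C = 1/(ωC) = 10.9 Ω
X = 12.5 − 10.9 = 1.63 Ω

1.63 Ω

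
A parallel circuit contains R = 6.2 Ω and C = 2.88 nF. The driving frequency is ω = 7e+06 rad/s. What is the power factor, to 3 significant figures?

0.992

X_C = 1/(ωC) = 49.6 Ω
Parallel: admittances add. Y = 1/R + jωC
Y = (0.161 + j0.0202) S
|Y| = 0.163 S → |Z| = 1/|Y| = 6.15 Ω, ∠Z = −∠Y = -7.12°
cos φ = cos(-7.12°) = 0.992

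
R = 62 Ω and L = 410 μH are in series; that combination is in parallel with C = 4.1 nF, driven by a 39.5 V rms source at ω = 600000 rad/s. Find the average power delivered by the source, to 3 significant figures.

1.50 W

X_L = ωL = 246 Ω
X_C = 1/(ωC) = 407 Ω
Branch 1 (R+jX_L): Z₁ = 62.0 + j246 Ω, |Z₁| = 254 Ω
Branch 2 (−jX_C): Z₂ = −j407 Ω
Parallel: Z = Z₁Z₂/(Z₁+Z₂), |Z| = 599 Ω, ∠Z = 54.7°
I = V/|Z| = 65.9 mA
P = VI cos φ = 39.5 × 0.0659 × cos(54.7°) = 1.50 W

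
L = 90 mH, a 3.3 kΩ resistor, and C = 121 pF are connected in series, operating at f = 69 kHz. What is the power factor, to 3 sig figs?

0.163

ω = 2πf = 433500 rad/s
X_L = ωL = 39000 Ω
X_C = 1/(ωC) = 19100 Ω
Net reactance X = X_L − X_C = 20000 Ω
Z = 3300 + j20000 Ω
|Z| = √(3300² + 20000²) = 20200 Ω
∠Z = arctan(20000/3300) = 80.6°
cos φ = cos(80.6°) = 0.163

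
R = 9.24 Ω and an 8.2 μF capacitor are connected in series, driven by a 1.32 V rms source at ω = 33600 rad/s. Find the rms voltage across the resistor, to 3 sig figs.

X_C = 1/(ωC) = 3.63 Ω
Z = 9.24 − j3.63 Ω
|Z| = √(9.24² + 3.63²) = 9.93 Ω
I = V/|Z| = 133 mA
V_R = I·|Z_R| = 0.133 × 9.24 = 1.23 V

1.23 V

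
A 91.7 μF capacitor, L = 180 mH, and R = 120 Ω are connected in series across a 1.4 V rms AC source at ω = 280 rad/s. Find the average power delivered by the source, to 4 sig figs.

X_L = ωL = 50.40 Ω
X_C = 1/(ωC) = 38.95 Ω
Net reactance X = X_L − X_C = 11.45 Ω
Z = 120.0 + j11.45 Ω
|Z| = √(120.0² + 11.45²) = 120.5 Ω
∠Z = arctan(11.45/120.0) = 5.452°
I = V/|Z| = 11.61 mA
P = VI cos φ = 1.4 × 0.01161 × cos(5.452°) = 16.19 mW

16.19 mW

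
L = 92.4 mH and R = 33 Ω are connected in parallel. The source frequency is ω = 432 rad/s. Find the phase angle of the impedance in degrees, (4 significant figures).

X_L = ωL = 39.92 Ω
Parallel: admittances add. Y = 1/R + 1/(jωL)
Y = (0.03030 − j0.02505) S
|Y| = 0.03932 S → |Z| = 1/|Y| = 25.43 Ω, ∠Z = −∠Y = 39.58°

39.58°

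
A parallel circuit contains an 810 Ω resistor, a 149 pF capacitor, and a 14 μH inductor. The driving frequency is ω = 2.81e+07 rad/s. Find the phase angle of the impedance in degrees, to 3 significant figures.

X_L = ωL = 393 Ω
X_C = 1/(ωC) = 239 Ω
Parallel: admittances add. Y = 1/R + 1/(jωL) + jωC
Y = (0.00123 + j0.00164) S
|Y| = 0.00206 S → |Z| = 1/|Y| = 486 Ω, ∠Z = −∠Y = -53.1°

-53.1°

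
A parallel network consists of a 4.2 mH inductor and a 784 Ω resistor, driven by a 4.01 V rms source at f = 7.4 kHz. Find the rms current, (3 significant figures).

ω = 2πf = 46500 rad/s
X_L = ωL = 195 Ω
Parallel: admittances add. Y = 1/R + 1/(jωL)
Y = (0.00128 − j0.00512) S
|Y| = 0.00528 S → |Z| = 1/|Y| = 189 Ω, ∠Z = −∠Y = 76.0°
I = V/|Z| = 4.01/189 = 21.2 mA

21.2 mA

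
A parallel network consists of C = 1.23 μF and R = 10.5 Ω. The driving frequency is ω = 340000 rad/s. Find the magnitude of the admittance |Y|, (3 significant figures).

429 mS

X_C = 1/(ωC) = 2.39 Ω
Parallel: admittances add. Y = 1/R + jωC
Y = (0.0952 + j0.418) S
|Y| = 0.429 S → |Z| = 1/|Y| = 2.33 Ω, ∠Z = −∠Y = -77.2°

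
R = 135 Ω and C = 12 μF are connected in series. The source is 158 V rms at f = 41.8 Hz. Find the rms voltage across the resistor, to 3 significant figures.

ω = 2πf = 262.6 rad/s
X_C = 1/(ωC) = 317 Ω
Z = 135 − j317 Ω
|Z| = √(135² + 317²) = 345 Ω
I = V/|Z| = 458 mA
V_R = I·|Z_R| = 0.458 × 135 = 61.9 V

61.9 V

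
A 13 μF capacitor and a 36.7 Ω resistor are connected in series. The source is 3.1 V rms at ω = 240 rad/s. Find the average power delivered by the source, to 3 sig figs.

3.39 mW

X_C = 1/(ωC) = 321 Ω
Z = 36.7 − j321 Ω
|Z| = √(36.7² + 321²) = 323 Ω
∠Z = arctan(-321/36.7) = -83.5°
I = V/|Z| = 9.61 mA
P = VI cos φ = 3.1 × 0.00961 × cos(-83.5°) = 3.39 mW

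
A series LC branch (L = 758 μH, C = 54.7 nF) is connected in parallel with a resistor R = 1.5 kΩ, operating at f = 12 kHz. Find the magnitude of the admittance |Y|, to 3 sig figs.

ω = 2πf = 75400 rad/s
X_L = ωL = 57.2 Ω
X_C = 1/(ωC) = 242 Ω
Branch 1: Z₁ = R = 1500 Ω
Branch 2 (series LC): Z₂ = j(X_L − X_C) = −j185 Ω
Parallel: Z = Z₁Z₂/(Z₁+Z₂), |Z| = 184 Ω, ∠Z = -83.0°
|Y| = 1/|Z| = 5.44 mS

5.44 mS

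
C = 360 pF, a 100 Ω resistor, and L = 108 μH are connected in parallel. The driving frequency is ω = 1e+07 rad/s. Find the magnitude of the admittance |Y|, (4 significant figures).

10.35 mS

X_L = ωL = 1080 Ω
X_C = 1/(ωC) = 277.8 Ω
Parallel: admittances add. Y = 1/R + 1/(jωL) + jωC
Y = (0.01000 + j0.002674) S
|Y| = 0.01035 S → |Z| = 1/|Y| = 96.61 Ω, ∠Z = −∠Y = -14.97°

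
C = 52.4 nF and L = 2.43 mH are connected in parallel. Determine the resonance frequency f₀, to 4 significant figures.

ω₀ = 1/√(LC) = 1/√(0.00243 × 5.24e-08) = 88620 rad/s
f₀ = ω₀/(2π) = 14.10 kHz

14.10 kHz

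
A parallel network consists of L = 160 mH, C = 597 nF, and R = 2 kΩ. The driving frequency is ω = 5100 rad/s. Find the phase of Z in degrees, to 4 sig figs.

-74.63°

X_L = ωL = 816.0 Ω
X_C = 1/(ωC) = 328.4 Ω
Parallel: admittances add. Y = 1/R + 1/(jωL) + jωC
Y = (0.0005000 + j0.001819) S
|Y| = 0.001887 S → |Z| = 1/|Y| = 530.0 Ω, ∠Z = −∠Y = -74.63°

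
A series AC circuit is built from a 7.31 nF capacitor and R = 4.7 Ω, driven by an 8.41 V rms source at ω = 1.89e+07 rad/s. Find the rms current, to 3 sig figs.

974 mA

X_C = 1/(ωC) = 7.24 Ω
Z = 4.70 − j7.24 Ω
|Z| = √(4.70² + 7.24²) = 8.63 Ω
I = V/|Z| = 8.41/8.63 = 974 mA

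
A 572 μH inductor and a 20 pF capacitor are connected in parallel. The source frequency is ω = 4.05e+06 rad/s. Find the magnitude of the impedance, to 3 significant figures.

2850 Ω

X_L = ωL = 2320 Ω
X_C = 1/(ωC) = 12300 Ω
Parallel: admittances add. Y = 1/(jωL) + jωC
Y = (0 − j0.000351) S
|Y| = 0.000351 S → |Z| = 1/|Y| = 2850 Ω, ∠Z = −∠Y = 90.0°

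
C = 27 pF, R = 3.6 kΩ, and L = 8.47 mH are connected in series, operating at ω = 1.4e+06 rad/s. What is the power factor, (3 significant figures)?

X_L = ωL = 11900 Ω
X_C = 1/(ωC) = 26500 Ω
Net reactance X = X_L − X_C = -14600 Ω
Z = 3600 − j14600 Ω
|Z| = √(3600² + 14600²) = 15000 Ω
∠Z = arctan(-14600/3600) = -76.1°
cos φ = cos(-76.1°) = 0.239

0.239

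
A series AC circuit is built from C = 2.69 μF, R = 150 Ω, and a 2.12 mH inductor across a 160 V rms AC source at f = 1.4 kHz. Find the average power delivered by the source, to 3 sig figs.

167 W

ω = 2πf = 8796 rad/s
X_L = ωL = 18.6 Ω
X_C = 1/(ωC) = 42.3 Ω
Net reactance X = X_L − X_C = -23.6 Ω
Z = 150 − j23.6 Ω
|Z| = √(150² + 23.6²) = 152 Ω
∠Z = arctan(-23.6/150) = -8.95°
I = V/|Z| = 1.05 A
P = VI cos φ = 160 × 1.05 × cos(-8.95°) = 167 W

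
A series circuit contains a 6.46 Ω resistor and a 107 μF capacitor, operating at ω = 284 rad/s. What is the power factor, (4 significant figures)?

0.1926

X_C = 1/(ωC) = 32.91 Ω
Z = 6.460 − j32.91 Ω
|Z| = √(6.460² + 32.91²) = 33.54 Ω
∠Z = arctan(-32.91/6.460) = -78.89°
cos φ = cos(-78.89°) = 0.1926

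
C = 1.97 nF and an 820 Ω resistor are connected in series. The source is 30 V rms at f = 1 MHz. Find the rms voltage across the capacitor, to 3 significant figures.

2.94 V

ω = 2πf = 6.283e+06 rad/s
X_C = 1/(ωC) = 80.8 Ω
Z = 820 − j80.8 Ω
|Z| = √(820² + 80.8²) = 824 Ω
I = V/|Z| = 36.4 mA
V_C = I·|Z_C| = 0.0364 × 80.8 = 2.94 V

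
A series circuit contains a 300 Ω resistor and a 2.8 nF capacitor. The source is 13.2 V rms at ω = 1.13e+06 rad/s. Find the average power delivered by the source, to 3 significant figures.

X_C = 1/(ωC) = 316 Ω
Z = 300 − j316 Ω
|Z| = √(300² + 316²) = 436 Ω
∠Z = arctan(-316/300) = -46.5°
I = V/|Z| = 30.3 mA
P = VI cos φ = 13.2 × 0.0303 × cos(-46.5°) = 275 mW

275 mW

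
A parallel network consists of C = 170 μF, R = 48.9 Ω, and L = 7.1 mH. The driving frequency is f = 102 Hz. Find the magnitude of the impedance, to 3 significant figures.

8.87 Ω

ω = 2πf = 640.9 rad/s
X_L = ωL = 4.55 Ω
X_C = 1/(ωC) = 9.18 Ω
Parallel: admittances add. Y = 1/R + 1/(jωL) + jωC
Y = (0.0204 − j0.111) S
|Y| = 0.113 S → |Z| = 1/|Y| = 8.87 Ω, ∠Z = −∠Y = 79.5°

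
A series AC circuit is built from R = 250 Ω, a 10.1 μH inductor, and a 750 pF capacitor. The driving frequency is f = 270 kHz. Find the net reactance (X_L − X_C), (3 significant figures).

ω = 2πf = 1.696e+06 rad/s
X_L = ωL = 17.1 Ω
X_C = 1/(ωC) = 786 Ω
X = 17.1 − 786 = -769 Ω

-769 Ω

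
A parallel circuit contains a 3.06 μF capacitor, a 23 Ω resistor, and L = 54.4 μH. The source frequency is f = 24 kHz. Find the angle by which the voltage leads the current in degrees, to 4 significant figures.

-82.70°

ω = 2πf = 150800 rad/s
X_L = ωL = 8.203 Ω
X_C = 1/(ωC) = 2.167 Ω
Parallel: admittances add. Y = 1/R + 1/(jωL) + jωC
Y = (0.04348 + j0.3395) S
|Y| = 0.3423 S → |Z| = 1/|Y| = 2.921 Ω, ∠Z = −∠Y = -82.70°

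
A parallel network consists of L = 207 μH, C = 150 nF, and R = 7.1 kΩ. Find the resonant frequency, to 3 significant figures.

28.6 kHz

ω₀ = 1/√(LC) = 1/√(0.000207 × 1.5e-07) = 179500 rad/s
f₀ = ω₀/(2π) = 28.6 kHz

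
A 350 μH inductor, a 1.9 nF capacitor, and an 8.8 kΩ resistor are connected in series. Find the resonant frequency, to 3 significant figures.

ω₀ = 1/√(LC) = 1/√(0.00035 × 1.9e-09) = 1.226e+06 rad/s
f₀ = ω₀/(2π) = 195 kHz

195 kHz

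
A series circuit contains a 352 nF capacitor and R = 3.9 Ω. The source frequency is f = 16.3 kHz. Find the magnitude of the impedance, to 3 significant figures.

28.0 Ω

ω = 2πf = 102400 rad/s
X_C = 1/(ωC) = 27.7 Ω
Z = 3.90 − j27.7 Ω
|Z| = √(3.90² + 27.7²) = 28.0 Ω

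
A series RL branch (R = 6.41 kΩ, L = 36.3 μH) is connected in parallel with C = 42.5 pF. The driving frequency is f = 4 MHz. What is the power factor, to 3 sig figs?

ω = 2πf = 2.513e+07 rad/s
X_L = ωL = 912 Ω
X_C = 1/(ωC) = 936 Ω
Branch 1 (R+jX_L): Z₁ = 6410 + j912 Ω, |Z₁| = 6470 Ω
Branch 2 (−jX_C): Z₂ = −j936 Ω
Parallel: Z = Z₁Z₂/(Z₁+Z₂), |Z| = 946 Ω, ∠Z = -81.7°
cos φ = cos(-81.7°) = 0.145

0.145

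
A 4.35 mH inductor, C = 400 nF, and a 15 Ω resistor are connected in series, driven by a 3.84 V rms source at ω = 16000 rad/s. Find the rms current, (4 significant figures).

43.67 mA

X_L = ωL = 69.60 Ω
X_C = 1/(ωC) = 156.2 Ω
Net reactance X = X_L − X_C = -86.65 Ω
Z = 15.00 − j86.65 Ω
|Z| = √(15.00² + 86.65²) = 87.94 Ω
I = V/|Z| = 3.84/87.94 = 43.67 mA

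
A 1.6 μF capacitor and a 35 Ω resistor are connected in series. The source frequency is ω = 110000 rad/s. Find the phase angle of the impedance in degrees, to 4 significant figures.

-9.221°

X_C = 1/(ωC) = 5.682 Ω
Z = 35.00 − j5.682 Ω
|Z| = √(35.00² + 5.682²) = 35.46 Ω
∠Z = arctan(-5.682/35.00) = -9.221°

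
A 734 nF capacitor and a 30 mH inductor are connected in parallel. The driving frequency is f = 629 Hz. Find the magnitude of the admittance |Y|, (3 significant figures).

5.53 mS

ω = 2πf = 3952 rad/s
X_L = ωL = 119 Ω
X_C = 1/(ωC) = 345 Ω
Parallel: admittances add. Y = 1/(jωL) + jωC
Y = (0 − j0.00553) S
|Y| = 0.00553 S → |Z| = 1/|Y| = 181 Ω, ∠Z = −∠Y = 90.0°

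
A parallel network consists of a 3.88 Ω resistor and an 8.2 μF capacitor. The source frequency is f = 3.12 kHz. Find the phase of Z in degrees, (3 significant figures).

-32.0°

ω = 2πf = 19600 rad/s
X_C = 1/(ωC) = 6.22 Ω
Parallel: admittances add. Y = 1/R + jωC
Y = (0.258 + j0.161) S
|Y| = 0.304 S → |Z| = 1/|Y| = 3.29 Ω, ∠Z = −∠Y = -32.0°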